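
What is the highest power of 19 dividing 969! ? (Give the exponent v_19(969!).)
v_19(969!) = 53

Legendre's formula: v_p(n!) = Σ_{k ≥ 1} ⌊n / p^k⌋. For p = 19, n = 969, the terms are:
  ⌊969/19^1⌋ = ⌊969/19⌋ = 51
  ⌊969/19^2⌋ = ⌊969/361⌋ = 2
(the next term ⌊969/19^3⌋ = 0, terminating the sum). Summing: v_19(969!) = 51 + 2 = 53.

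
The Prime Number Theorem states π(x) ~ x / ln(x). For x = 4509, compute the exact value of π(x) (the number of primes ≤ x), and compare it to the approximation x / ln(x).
π(4509) = 611;  x/ln(x) ≈ 535.90;  relative error ≈ 12.29%.

Directly count primes up to 4509: π(4509) = 611. The PNT approximation gives 4509/ln(4509) ≈ 4509/8.41383 ≈ 535.90. Relative error (π(x) − x/ln(x)) / π(x) ≈ 12.29%; the approximation is known to undercount slightly (Li(x) is a better estimate).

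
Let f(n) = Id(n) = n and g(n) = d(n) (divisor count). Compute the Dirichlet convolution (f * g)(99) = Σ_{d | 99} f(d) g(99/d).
(Id * d)(99) = 234

Divisors of 99: [1, 3, 9, 11, 33, 99]. For each d | 99:
  d = 1: Id(1) · d(99/1) = 1 · 6 = 6
  d = 3: Id(3) · d(99/3) = 3 · 4 = 12
  d = 9: Id(9) · d(99/9) = 9 · 2 = 18
  d = 11: Id(11) · d(99/11) = 11 · 3 = 33
  d = 33: Id(33) · d(99/33) = 33 · 2 = 66
  d = 99: Id(99) · d(99/99) = 99 · 1 = 99
Summing: (Id * d)(99) = 6 + 12 + 18 + 33 + 66 + 99 = 234.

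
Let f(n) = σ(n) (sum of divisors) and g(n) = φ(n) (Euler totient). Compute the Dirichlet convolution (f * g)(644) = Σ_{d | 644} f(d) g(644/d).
(σ * φ)(644) = 7728

Divisors of 644: [1, 2, 4, 7, 14, 23, 28, 46, 92, 161, 322, 644]. For each d | 644:
  d = 1: σ(1) · φ(644/1) = 1 · 264 = 264
  d = 2: σ(2) · φ(644/2) = 3 · 132 = 396
  d = 4: σ(4) · φ(644/4) = 7 · 132 = 924
  d = 7: σ(7) · φ(644/7) = 8 · 44 = 352
  d = 14: σ(14) · φ(644/14) = 24 · 22 = 528
  d = 23: σ(23) · φ(644/23) = 24 · 12 = 288
  d = 28: σ(28) · φ(644/28) = 56 · 22 = 1232
  d = 46: σ(46) · φ(644/46) = 72 · 6 = 432
  d = 92: σ(92) · φ(644/92) = 168 · 6 = 1008
  d = 161: σ(161) · φ(644/161) = 192 · 2 = 384
  d = 322: σ(322) · φ(644/322) = 576 · 1 = 576
  d = 644: σ(644) · φ(644/644) = 1344 · 1 = 1344
Summing: (σ * φ)(644) = 264 + 396 + 924 + 352 + 528 + 288 + 1232 + 432 + 1008 + 384 + 576 + 1344 = 7728.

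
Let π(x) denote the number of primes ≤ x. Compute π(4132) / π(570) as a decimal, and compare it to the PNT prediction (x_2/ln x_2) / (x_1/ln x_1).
π(4132)/π(570) = 568/104 ≈ 5.4615;  PNT prediction ≈ 5.5246.

π(570) = 104 and π(4132) = 568, so π(4132)/π(570) ≈ 5.4615. The PNT-predicted ratio is (4132/ln(4132)) / (570/ln(570)) ≈ 5.5246. The two agree to within a few percent, as expected.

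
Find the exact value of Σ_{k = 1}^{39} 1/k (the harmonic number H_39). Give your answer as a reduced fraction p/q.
H_39 = 2066035355155033/485721041551200

Direct summation: H_39 = 1 + 1/2 + ... + 1/39. The least common denominator is lcm(1, ..., 39) = 5342931457063200; over this denominator the numerator is 5342931457063200 + 2671465728531600 + 1780977152354400 + 1335732864265800 + 1068586291412640 + 890488576177200 + 763275922437600 + 667866432132900 + 593659050784800 + 534293145706320 + 485721041551200 + 445244288088600 + 410994727466400 + 381637961218800 + 356195430470880 + 333933216066450 + 314290085709600 + 296829525392400 + 281206918792800 + 267146572853160 + 254425307479200 + 242860520775600 + 232301367698400 + 222622144044300 + 213717258282528 + 205497363733200 + 197886350261600 + 190818980609400 + 184239015760800 + 178097715235440 + 172352627647200 + 166966608033225 + 161907013850400 + 157145042854800 + 152655184487520 + 148414762696200 + 144403552893600 + 140603459396400 + 136998242488800 = 22726388906705363, so H_39 = 22726388906705363/5342931457063200; reducing by gcd(22726388906705363, 5342931457063200) = 11 gives 2066035355155033/485721041551200 ≈ 4.25354. (The PNT-adjacent estimate ln(39) + γ ≈ 4.24078 matches within O(1/n).)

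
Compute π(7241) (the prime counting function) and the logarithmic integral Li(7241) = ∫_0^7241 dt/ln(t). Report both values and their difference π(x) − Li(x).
π(7241) = 925;  Li(7241) ≈ 941.50;  π(x) − Li(x) ≈ -16.50.

Direct count of primes ≤ 7241 gives π(7241) = 925. Numerical evaluation of the logarithmic integral gives Li(7241) ≈ 941.50. The difference π(x) − Li(x) ≈ -16.50 is typically negative for small/moderate x (Li(x) overestimates), though Littlewood's theorem shows this sign changes infinitely often.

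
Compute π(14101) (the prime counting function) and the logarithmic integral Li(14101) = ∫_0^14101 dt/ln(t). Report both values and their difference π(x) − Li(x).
π(14101) = 1662;  Li(14101) ≈ 1682.83;  π(x) − Li(x) ≈ -20.83.

Direct count of primes ≤ 14101 gives π(14101) = 1662. Numerical evaluation of the logarithmic integral gives Li(14101) ≈ 1682.83. The difference π(x) − Li(x) ≈ -20.83 is typically negative for small/moderate x (Li(x) overestimates), though Littlewood's theorem shows this sign changes infinitely often.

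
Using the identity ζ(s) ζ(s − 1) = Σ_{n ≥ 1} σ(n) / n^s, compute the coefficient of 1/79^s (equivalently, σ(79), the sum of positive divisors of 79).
σ(79) = 80

In the product (Σ m^0/m^s)(Σ k / k^s) = Σ (Σ_{d | n} d) / n^s, the coefficient of 1/n^s is σ(n) = Σ_{d | n} d. For n = 79, divisors are [1, 79]; summing: σ(79) = 80.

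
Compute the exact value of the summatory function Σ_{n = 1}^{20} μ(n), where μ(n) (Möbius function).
Σ_{n ≤ 20} μ(n) = -3

Compute μ(n) for each 1 ≤ n ≤ 20: μ(1) = 1, μ(2) = -1, μ(3) = -1, μ(4) = 0, μ(5) = -1, μ(6) = 1, μ(7) = -1, μ(8) = 0, μ(9) = 0, μ(10) = 1, μ(11) = -1, μ(12) = 0, μ(13) = -1, μ(14) = 1, μ(15) = 1, μ(16) = 0, μ(17) = -1, μ(18) = 0, μ(19) = -1, μ(20) = 0. Summing all 20 values: -3. (Mertens function M(x) = Σ_{n ≤ x} μ(n); on average M(x) should be small (PNT ⟺ M(x) = o(x)).)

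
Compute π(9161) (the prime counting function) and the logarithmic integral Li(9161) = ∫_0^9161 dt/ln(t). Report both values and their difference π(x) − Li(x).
π(9161) = 1136;  Li(9161) ≈ 1154.61;  π(x) − Li(x) ≈ -18.61.

Direct count of primes ≤ 9161 gives π(9161) = 1136. Numerical evaluation of the logarithmic integral gives Li(9161) ≈ 1154.61. The difference π(x) − Li(x) ≈ -18.61 is typically negative for small/moderate x (Li(x) overestimates), though Littlewood's theorem shows this sign changes infinitely often.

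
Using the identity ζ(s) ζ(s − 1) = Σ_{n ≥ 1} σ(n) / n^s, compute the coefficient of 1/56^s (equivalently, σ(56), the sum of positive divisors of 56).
σ(56) = 120

In the product (Σ m^0/m^s)(Σ k / k^s) = Σ (Σ_{d | n} d) / n^s, the coefficient of 1/n^s is σ(n) = Σ_{d | n} d. For n = 56, divisors are [1, 2, 4, 7, 8, 14, 28, 56]; summing: σ(56) = 120.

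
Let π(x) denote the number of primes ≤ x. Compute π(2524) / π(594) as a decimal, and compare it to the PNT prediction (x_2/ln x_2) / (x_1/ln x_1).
π(2524)/π(594) = 369/108 ≈ 3.4167;  PNT prediction ≈ 3.4644.

π(594) = 108 and π(2524) = 369, so π(2524)/π(594) ≈ 3.4167. The PNT-predicted ratio is (2524/ln(2524)) / (594/ln(594)) ≈ 3.4644. The two agree to within a few percent, as expected.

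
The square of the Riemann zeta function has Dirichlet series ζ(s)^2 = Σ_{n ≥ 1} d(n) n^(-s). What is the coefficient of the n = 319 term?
d(319) = 4

ζ(s)^2 = (Σ 1/m^s)(Σ 1/k^s). The coefficient of 1/n^s in the product is the number of ordered pairs (m, k) with mk = n, which equals d(n). For n = 319, divisors are [1, 11, 29, 319], so d(319) = 4.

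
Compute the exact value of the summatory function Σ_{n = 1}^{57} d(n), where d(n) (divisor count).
Σ_{n ≤ 57} d(n) = 243

Compute d(n) for each 1 ≤ n ≤ 57: d(1) = 1, d(2) = 2, d(3) = 2, d(4) = 3, d(5) = 2, d(6) = 4, d(7) = 2, d(8) = 4, d(9) = 3, d(10) = 4, d(11) = 2, d(12) = 6, d(13) = 2, d(14) = 4, d(15) = 4, d(16) = 5, d(17) = 2, d(18) = 6, d(19) = 2, d(20) = 6, d(21) = 4, d(22) = 4, d(23) = 2, d(24) = 8, d(25) = 3, d(26) = 4, d(27) = 4, d(28) = 6, d(29) = 2, d(30) = 8, d(31) = 2, d(32) = 6, d(33) = 4, d(34) = 4, d(35) = 4, d(36) = 9, d(37) = 2, d(38) = 4, d(39) = 4, d(40) = 8, d(41) = 2, d(42) = 8, d(43) = 2, d(44) = 6, d(45) = 6, d(46) = 4, d(47) = 2, d(48) = 10, d(49) = 3, d(50) = 6, d(51) = 4, d(52) = 6, d(53) = 2, d(54) = 8, d(55) = 4, d(56) = 8, d(57) = 4. Summing all 57 values: 243. (Dirichlet's divisor formula: Σ_{n ≤ x} d(n) = x ln(x) + (2γ − 1) x + O(√x). For x = 57, the asymptotic estimate is ≈ 239.26.)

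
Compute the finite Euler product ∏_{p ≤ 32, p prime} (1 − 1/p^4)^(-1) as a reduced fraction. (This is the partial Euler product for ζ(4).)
∏ = 44480956869217573792253389310087/41097743855049154662236160000000

The primes p ≤ 32 are [2, 3, 5, 7, 11, 13, 17, 19, 23, 29, 31]. For each prime, (1 − 1/p^4)^(-1) = p^4 / (p^4 − 1). The product is (1 − 1/2^4)^(-1), (1 − 1/3^4)^(-1), (1 − 1/5^4)^(-1), (1 − 1/7^4)^(-1), (1 − 1/11^4)^(-1), (1 − 1/13^4)^(-1), (1 − 1/17^4)^(-1), (1 − 1/19^4)^(-1), (1 − 1/23^4)^(-1), (1 − 1/29^4)^(-1), (1 − 1/31^4)^(-1) = ∏ p^4 / (p^4 − 1) = 44480956869217573792253389310087/41097743855049154662236160000000.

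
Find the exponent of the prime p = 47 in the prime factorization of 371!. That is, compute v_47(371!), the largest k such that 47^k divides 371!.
v_47(371!) = 7

Legendre's formula: v_p(n!) = Σ_{k ≥ 1} ⌊n / p^k⌋. For p = 47, n = 371, the terms are:
  ⌊371/47^1⌋ = ⌊371/47⌋ = 7
(the next term ⌊371/47^2⌋ = 0, terminating the sum). Summing: v_47(371!) = 7 = 7.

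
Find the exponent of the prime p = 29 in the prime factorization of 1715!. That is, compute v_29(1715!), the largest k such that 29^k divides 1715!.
v_29(1715!) = 61

Legendre's formula: v_p(n!) = Σ_{k ≥ 1} ⌊n / p^k⌋. For p = 29, n = 1715, the terms are:
  ⌊1715/29^1⌋ = ⌊1715/29⌋ = 59
  ⌊1715/29^2⌋ = ⌊1715/841⌋ = 2
(the next term ⌊1715/29^3⌋ = 0, terminating the sum). Summing: v_29(1715!) = 59 + 2 = 61.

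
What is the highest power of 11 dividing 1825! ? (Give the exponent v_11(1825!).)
v_11(1825!) = 181

Legendre's formula: v_p(n!) = Σ_{k ≥ 1} ⌊n / p^k⌋. For p = 11, n = 1825, the terms are:
  ⌊1825/11^1⌋ = ⌊1825/11⌋ = 165
  ⌊1825/11^2⌋ = ⌊1825/121⌋ = 15
  ⌊1825/11^3⌋ = ⌊1825/1331⌋ = 1
(the next term ⌊1825/11^4⌋ = 0, terminating the sum). Summing: v_11(1825!) = 165 + 15 + 1 = 181.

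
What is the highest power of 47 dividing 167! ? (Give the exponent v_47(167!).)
v_47(167!) = 3

Legendre's formula: v_p(n!) = Σ_{k ≥ 1} ⌊n / p^k⌋. For p = 47, n = 167, the terms are:
  ⌊167/47^1⌋ = ⌊167/47⌋ = 3
(the next term ⌊167/47^2⌋ = 0, terminating the sum). Summing: v_47(167!) = 3 = 3.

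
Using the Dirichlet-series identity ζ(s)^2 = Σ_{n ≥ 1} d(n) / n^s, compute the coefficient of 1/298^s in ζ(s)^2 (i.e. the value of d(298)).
d(298) = 4

ζ(s)^2 = (Σ 1/m^s)(Σ 1/k^s). The coefficient of 1/n^s in the product is the number of ordered pairs (m, k) with mk = n, which equals d(n). For n = 298, divisors are [1, 2, 149, 298], so d(298) = 4.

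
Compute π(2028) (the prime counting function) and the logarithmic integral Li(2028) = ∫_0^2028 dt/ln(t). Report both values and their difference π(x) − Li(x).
π(2028) = 307;  Li(2028) ≈ 318.49;  π(x) − Li(x) ≈ -11.49.

Direct count of primes ≤ 2028 gives π(2028) = 307. Numerical evaluation of the logarithmic integral gives Li(2028) ≈ 318.49. The difference π(x) − Li(x) ≈ -11.49 is typically negative for small/moderate x (Li(x) overestimates), though Littlewood's theorem shows this sign changes infinitely often.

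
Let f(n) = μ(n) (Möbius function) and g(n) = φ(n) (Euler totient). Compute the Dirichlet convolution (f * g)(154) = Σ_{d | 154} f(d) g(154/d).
(μ * φ)(154) = 0

Divisors of 154: [1, 2, 7, 11, 14, 22, 77, 154]. For each d | 154:
  d = 1: μ(1) · φ(154/1) = 1 · 60 = 60
  d = 2: μ(2) · φ(154/2) = -1 · 60 = -60
  d = 7: μ(7) · φ(154/7) = -1 · 10 = -10
  d = 11: μ(11) · φ(154/11) = -1 · 6 = -6
  d = 14: μ(14) · φ(154/14) = 1 · 10 = 10
  d = 22: μ(22) · φ(154/22) = 1 · 6 = 6
  d = 77: μ(77) · φ(154/77) = 1 · 1 = 1
  d = 154: μ(154) · φ(154/154) = -1 · 1 = -1
Summing: (μ * φ)(154) = 60 + -60 + -10 + -6 + 10 + 6 + 1 + -1 = 0.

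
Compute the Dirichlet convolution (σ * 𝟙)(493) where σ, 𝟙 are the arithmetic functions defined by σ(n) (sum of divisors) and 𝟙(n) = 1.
(σ * 𝟙)(493) = 589

Divisors of 493: [1, 17, 29, 493]. For each d | 493:
  d = 1: σ(1) · 𝟙(493/1) = 1 · 1 = 1
  d = 17: σ(17) · 𝟙(493/17) = 18 · 1 = 18
  d = 29: σ(29) · 𝟙(493/29) = 30 · 1 = 30
  d = 493: σ(493) · 𝟙(493/493) = 540 · 1 = 540
Summing: (σ * 𝟙)(493) = 1 + 18 + 30 + 540 = 589.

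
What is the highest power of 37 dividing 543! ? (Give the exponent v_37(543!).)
v_37(543!) = 14

Legendre's formula: v_p(n!) = Σ_{k ≥ 1} ⌊n / p^k⌋. For p = 37, n = 543, the terms are:
  ⌊543/37^1⌋ = ⌊543/37⌋ = 14
(the next term ⌊543/37^2⌋ = 0, terminating the sum). Summing: v_37(543!) = 14 = 14.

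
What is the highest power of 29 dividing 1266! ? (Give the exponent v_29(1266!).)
v_29(1266!) = 44

Legendre's formula: v_p(n!) = Σ_{k ≥ 1} ⌊n / p^k⌋. For p = 29, n = 1266, the terms are:
  ⌊1266/29^1⌋ = ⌊1266/29⌋ = 43
  ⌊1266/29^2⌋ = ⌊1266/841⌋ = 1
(the next term ⌊1266/29^3⌋ = 0, terminating the sum). Summing: v_29(1266!) = 43 + 1 = 44.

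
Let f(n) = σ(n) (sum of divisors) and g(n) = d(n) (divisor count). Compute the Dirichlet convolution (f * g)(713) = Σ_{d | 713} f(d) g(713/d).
(σ * d)(713) = 884

Divisors of 713: [1, 23, 31, 713]. For each d | 713:
  d = 1: σ(1) · d(713/1) = 1 · 4 = 4
  d = 23: σ(23) · d(713/23) = 24 · 2 = 48
  d = 31: σ(31) · d(713/31) = 32 · 2 = 64
  d = 713: σ(713) · d(713/713) = 768 · 1 = 768
Summing: (σ * d)(713) = 4 + 48 + 64 + 768 = 884.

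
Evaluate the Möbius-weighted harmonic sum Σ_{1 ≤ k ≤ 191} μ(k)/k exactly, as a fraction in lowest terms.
Σ μ(k)/k = -420739552915294928774241207455396214980695624016399287527924921993022991/27128766892785789697356865495675641342069048639462920399809650408428403405

Values of μ(k) for 1 ≤ k ≤ 191: μ(1) = 1, μ(2) = -1, μ(3) = -1, μ(5) = -1, μ(6) = 1, μ(7) = -1, μ(10) = 1, μ(11) = -1, μ(13) = -1, μ(14) = 1, μ(15) = 1, μ(17) = -1, μ(19) = -1, μ(21) = 1, μ(22) = 1, μ(23) = -1, μ(26) = 1, μ(29) = -1, μ(30) = -1, μ(31) = -1, μ(33) = 1, μ(34) = 1, μ(35) = 1, μ(37) = -1, μ(38) = 1, μ(39) = 1, μ(41) = -1, μ(42) = -1, μ(43) = -1, μ(46) = 1, μ(47) = -1, μ(51) = 1, μ(53) = -1, μ(55) = 1, μ(57) = 1, μ(58) = 1, μ(59) = -1, μ(61) = -1, μ(62) = 1, μ(65) = 1, μ(66) = -1, μ(67) = -1, μ(69) = 1, μ(70) = -1, μ(71) = -1, μ(73) = -1, μ(74) = 1, μ(77) = 1, μ(78) = -1, μ(79) = -1, μ(82) = 1, μ(83) = -1, μ(85) = 1, μ(86) = 1, μ(87) = 1, μ(89) = -1, μ(91) = 1, μ(93) = 1, μ(94) = 1, μ(95) = 1, μ(97) = -1, μ(101) = -1, μ(102) = -1, μ(103) = -1, μ(105) = -1, μ(106) = 1, μ(107) = -1, μ(109) = -1, μ(110) = -1, μ(111) = 1, μ(113) = -1, μ(114) = -1, μ(115) = 1, μ(118) = 1, μ(119) = 1, μ(122) = 1, μ(123) = 1, μ(127) = -1, μ(129) = 1, μ(130) = -1, μ(131) = -1, μ(133) = 1, μ(134) = 1, μ(137) = -1, μ(138) = -1, μ(139) = -1, μ(141) = 1, μ(142) = 1, μ(143) = 1, μ(145) = 1, μ(146) = 1, μ(149) = -1, μ(151) = -1, μ(154) = -1, μ(155) = 1, μ(157) = -1, μ(158) = 1, μ(159) = 1, μ(161) = 1, μ(163) = -1, μ(165) = -1, μ(166) = 1, μ(167) = -1, μ(170) = -1, μ(173) = -1, μ(174) = -1, μ(177) = 1, μ(178) = 1, μ(179) = -1, μ(181) = -1, μ(182) = -1, μ(183) = 1, μ(185) = 1, μ(186) = -1, μ(187) = 1, μ(190) = -1, μ(191) = -1, with μ = 0 on non-squarefree integers. Summing μ(k)/k for k where μ(k) ≠ 0 gives -420739552915294928774241207455396214980695624016399287527924921993022991/27128766892785789697356865495675641342069048639462920399809650408428403405 ≈ -0.0155. (PNT ⟺ this sum → 0 as n → ∞.)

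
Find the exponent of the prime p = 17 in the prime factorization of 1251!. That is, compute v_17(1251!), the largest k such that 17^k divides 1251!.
v_17(1251!) = 77

Legendre's formula: v_p(n!) = Σ_{k ≥ 1} ⌊n / p^k⌋. For p = 17, n = 1251, the terms are:
  ⌊1251/17^1⌋ = ⌊1251/17⌋ = 73
  ⌊1251/17^2⌋ = ⌊1251/289⌋ = 4
(the next term ⌊1251/17^3⌋ = 0, terminating the sum). Summing: v_17(1251!) = 73 + 4 = 77.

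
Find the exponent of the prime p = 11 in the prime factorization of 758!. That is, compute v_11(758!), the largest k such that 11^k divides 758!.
v_11(758!) = 74

Legendre's formula: v_p(n!) = Σ_{k ≥ 1} ⌊n / p^k⌋. For p = 11, n = 758, the terms are:
  ⌊758/11^1⌋ = ⌊758/11⌋ = 68
  ⌊758/11^2⌋ = ⌊758/121⌋ = 6
(the next term ⌊758/11^3⌋ = 0, terminating the sum). Summing: v_11(758!) = 68 + 6 = 74.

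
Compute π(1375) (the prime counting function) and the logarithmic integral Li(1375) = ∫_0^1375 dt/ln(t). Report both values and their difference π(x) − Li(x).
π(1375) = 220;  Li(1375) ≈ 230.62;  π(x) − Li(x) ≈ -10.62.

Direct count of primes ≤ 1375 gives π(1375) = 220. Numerical evaluation of the logarithmic integral gives Li(1375) ≈ 230.62. The difference π(x) − Li(x) ≈ -10.62 is typically negative for small/moderate x (Li(x) overestimates), though Littlewood's theorem shows this sign changes infinitely often.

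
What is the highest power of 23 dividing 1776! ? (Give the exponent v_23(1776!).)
v_23(1776!) = 80

Legendre's formula: v_p(n!) = Σ_{k ≥ 1} ⌊n / p^k⌋. For p = 23, n = 1776, the terms are:
  ⌊1776/23^1⌋ = ⌊1776/23⌋ = 77
  ⌊1776/23^2⌋ = ⌊1776/529⌋ = 3
(the next term ⌊1776/23^3⌋ = 0, terminating the sum). Summing: v_23(1776!) = 77 + 3 = 80.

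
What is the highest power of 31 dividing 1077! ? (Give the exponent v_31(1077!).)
v_31(1077!) = 35

Legendre's formula: v_p(n!) = Σ_{k ≥ 1} ⌊n / p^k⌋. For p = 31, n = 1077, the terms are:
  ⌊1077/31^1⌋ = ⌊1077/31⌋ = 34
  ⌊1077/31^2⌋ = ⌊1077/961⌋ = 1
(the next term ⌊1077/31^3⌋ = 0, terminating the sum). Summing: v_31(1077!) = 34 + 1 = 35.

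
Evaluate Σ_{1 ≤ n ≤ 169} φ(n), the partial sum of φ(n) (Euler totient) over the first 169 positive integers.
Σ_{n ≤ 169} φ(n) = 8766

Compute φ(n) for each 1 ≤ n ≤ 169: φ(1) = 1, φ(2) = 1, φ(3) = 2, φ(4) = 2, φ(5) = 4, φ(6) = 2, φ(7) = 6, φ(8) = 4, φ(9) = 6, φ(10) = 4, φ(11) = 10, φ(12) = 4, φ(13) = 12, φ(14) = 6, φ(15) = 8, φ(16) = 8, φ(17) = 16, φ(18) = 6, φ(19) = 18, φ(20) = 8, φ(21) = 12, φ(22) = 10, φ(23) = 22, φ(24) = 8, φ(25) = 20, φ(26) = 12, φ(27) = 18, φ(28) = 12, φ(29) = 28, φ(30) = 8, φ(31) = 30, φ(32) = 16, φ(33) = 20, φ(34) = 16, φ(35) = 24, φ(36) = 12, φ(37) = 36, φ(38) = 18, φ(39) = 24, φ(40) = 16, φ(41) = 40, φ(42) = 12, φ(43) = 42, φ(44) = 20, φ(45) = 24, φ(46) = 22, φ(47) = 46, φ(48) = 16, φ(49) = 42, φ(50) = 20, φ(51) = 32, φ(52) = 24, φ(53) = 52, φ(54) = 18, φ(55) = 40, φ(56) = 24, φ(57) = 36, φ(58) = 28, φ(59) = 58, φ(60) = 16, φ(61) = 60, φ(62) = 30, φ(63) = 36, φ(64) = 32, φ(65) = 48, φ(66) = 20, φ(67) = 66, φ(68) = 32, φ(69) = 44, φ(70) = 24, φ(71) = 70, φ(72) = 24, φ(73) = 72, φ(74) = 36, φ(75) = 40, φ(76) = 36, φ(77) = 60, φ(78) = 24, φ(79) = 78, φ(80) = 32, φ(81) = 54, φ(82) = 40, φ(83) = 82, φ(84) = 24, φ(85) = 64, φ(86) = 42, φ(87) = 56, φ(88) = 40, φ(89) = 88, φ(90) = 24, φ(91) = 72, φ(92) = 44, φ(93) = 60, φ(94) = 46, φ(95) = 72, φ(96) = 32, φ(97) = 96, φ(98) = 42, φ(99) = 60, φ(100) = 40, φ(101) = 100, φ(102) = 32, φ(103) = 102, φ(104) = 48, φ(105) = 48, φ(106) = 52, φ(107) = 106, φ(108) = 36, φ(109) = 108, φ(110) = 40, φ(111) = 72, φ(112) = 48, φ(113) = 112, φ(114) = 36, φ(115) = 88, φ(116) = 56, φ(117) = 72, φ(118) = 58, φ(119) = 96, φ(120) = 32, φ(121) = 110, φ(122) = 60, φ(123) = 80, φ(124) = 60, φ(125) = 100, φ(126) = 36, φ(127) = 126, φ(128) = 64, φ(129) = 84, φ(130) = 48, φ(131) = 130, φ(132) = 40, φ(133) = 108, φ(134) = 66, φ(135) = 72, φ(136) = 64, φ(137) = 136, φ(138) = 44, φ(139) = 138, φ(140) = 48, φ(141) = 92, φ(142) = 70, φ(143) = 120, φ(144) = 48, φ(145) = 112, φ(146) = 72, φ(147) = 84, φ(148) = 72, φ(149) = 148, φ(150) = 40, φ(151) = 150, φ(152) = 72, φ(153) = 96, φ(154) = 60, φ(155) = 120, φ(156) = 48, φ(157) = 156, φ(158) = 78, φ(159) = 104, φ(160) = 64, φ(161) = 132, φ(162) = 54, φ(163) = 162, φ(164) = 80, φ(165) = 80, φ(166) = 82, φ(167) = 166, φ(168) = 48, φ(169) = 156. Summing all 169 values: 8766. (Average order: Σ_{n ≤ x} φ(n) ~ (3/π²) x². For x = 169, (3/π²)·169² ≈ 8681.50.)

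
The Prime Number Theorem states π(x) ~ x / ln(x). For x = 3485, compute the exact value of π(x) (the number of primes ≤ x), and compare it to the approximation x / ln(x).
π(3485) = 487;  x/ln(x) ≈ 427.28;  relative error ≈ 12.26%.

Directly count primes up to 3485: π(3485) = 487. The PNT approximation gives 3485/ln(3485) ≈ 3485/8.15622 ≈ 427.28. Relative error (π(x) − x/ln(x)) / π(x) ≈ 12.26%; the approximation is known to undercount slightly (Li(x) is a better estimate).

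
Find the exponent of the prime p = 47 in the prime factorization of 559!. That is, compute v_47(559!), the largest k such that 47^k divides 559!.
v_47(559!) = 11

Legendre's formula: v_p(n!) = Σ_{k ≥ 1} ⌊n / p^k⌋. For p = 47, n = 559, the terms are:
  ⌊559/47^1⌋ = ⌊559/47⌋ = 11
(the next term ⌊559/47^2⌋ = 0, terminating the sum). Summing: v_47(559!) = 11 = 11.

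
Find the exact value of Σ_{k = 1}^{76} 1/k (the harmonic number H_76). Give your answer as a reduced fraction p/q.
H_76 = 672559662384108370412072783887333/136851726813476721146087646859200

Direct summation: H_76 = 1 + 1/2 + ... + 1/76. The least common denominator is lcm(1, ..., 76) = 410555180440430163438262940577600; over this denominator the numerator is 410555180440430163438262940577600 + 205277590220215081719131470288800 + 136851726813476721146087646859200 + 102638795110107540859565735144400 + 82111036088086032687652588115520 + 68425863406738360573043823429600 + 58650740062918594776894705796800 + 51319397555053770429782867572200 + 45617242271158907048695882286400 + 41055518044043016343826294057760 + 37323198221857287585296630961600 + 34212931703369180286521911714800 + 31581167726186935649097149275200 + 29325370031459297388447352898400 + 27370345362695344229217529371840 + 25659698777526885214891433786100 + 24150304731790009614015467092800 + 22808621135579453524347941143200 + 21608167391601587549382260030400 + 20527759022021508171913147028880 + 19550246687639531592298235265600 + 18661599110928643792648315480800 + 17850225236540441888620127851200 + 17106465851684590143260955857400 + 16422207217617206537530517623104 + 15790583863093467824548574637600 + 15205747423719635682898627428800 + 14662685015729648694223676449200 + 14157075187601040118560791054400 + 13685172681347672114608764685920 + 13243715498078392368976223889600 + 12829849388763442607445716893050 + 12441066073952429195098876987200 + 12075152365895004807007733546400 + 11730148012583718955378941159360 + 11404310567789726762173970571600 + 11096085957849463876709809204800 + 10804083695800793774691130015200 + 10527055908728978549699049758400 + 10263879511010754085956573514440 + 10013540986351955205811291233600 + 9775123343819765796149117632800 + 9547794893963492172982859083200 + 9330799555464321896324157740400 + 9123448454231781409739176457280 + 8925112618270220944310063925600 + 8735216605115535392303466820800 + 8553232925842295071630477928700 + 8378677151845513539556386542400 + 8211103608808603268765258811552 + 8050101577263336538005155697600 + 7895291931546733912274287318800 + 7746324159253399310155904539200 + 7602873711859817841449313714400 + 7464639644371457517059326192320 + 7331342507864824347111838224600 + 7202722463867195849794086676800 + 7078537593800520059280395527200 + 6958562380346273956580727806400 + 6842586340673836057304382342960 + 6730412794105412515381359681600 + 6621857749039196184488111944800 + 6516748895879843864099411755200 + 6414924694381721303722858446525 + 6316233545237387129819429855040 + 6220533036976214597549438493600 + 6127689260304927812511387172800 + 6037576182947502403503866773200 + 5950075078846813962873375950400 + 5865074006291859477689470579680 + 5782467330146903710398069585600 + 5702155283894863381086985285800 + 5624043567677125526551547131200 + 5548042978924731938354904602400 + 5474069072539068845843505874368 + 5402041847900396887345565007600 = 2017678987152325111236218351661999, so H_76 = 2017678987152325111236218351661999/410555180440430163438262940577600; reducing by gcd(2017678987152325111236218351661999, 410555180440430163438262940577600) = 3 gives 672559662384108370412072783887333/136851726813476721146087646859200 ≈ 4.91451. (The PNT-adjacent estimate ln(76) + γ ≈ 4.90795 matches within O(1/n).)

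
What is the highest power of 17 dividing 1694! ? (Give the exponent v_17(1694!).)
v_17(1694!) = 104

Legendre's formula: v_p(n!) = Σ_{k ≥ 1} ⌊n / p^k⌋. For p = 17, n = 1694, the terms are:
  ⌊1694/17^1⌋ = ⌊1694/17⌋ = 99
  ⌊1694/17^2⌋ = ⌊1694/289⌋ = 5
(the next term ⌊1694/17^3⌋ = 0, terminating the sum). Summing: v_17(1694!) = 99 + 5 = 104.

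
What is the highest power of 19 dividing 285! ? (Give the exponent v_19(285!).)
v_19(285!) = 15

Legendre's formula: v_p(n!) = Σ_{k ≥ 1} ⌊n / p^k⌋. For p = 19, n = 285, the terms are:
  ⌊285/19^1⌋ = ⌊285/19⌋ = 15
(the next term ⌊285/19^2⌋ = 0, terminating the sum). Summing: v_19(285!) = 15 = 15.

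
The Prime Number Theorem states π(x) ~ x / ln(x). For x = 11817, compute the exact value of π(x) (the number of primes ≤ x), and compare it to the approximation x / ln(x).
π(11817) = 1416;  x/ln(x) ≈ 1260.17;  relative error ≈ 11.00%.

Directly count primes up to 11817: π(11817) = 1416. The PNT approximation gives 11817/ln(11817) ≈ 11817/9.37729 ≈ 1260.17. Relative error (π(x) − x/ln(x)) / π(x) ≈ 11.00%; the approximation is known to undercount slightly (Li(x) is a better estimate).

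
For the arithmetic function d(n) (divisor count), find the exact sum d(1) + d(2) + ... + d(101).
Σ_{n ≤ 101} d(n) = 484

Compute d(n) for each 1 ≤ n ≤ 101: d(1) = 1, d(2) = 2, d(3) = 2, d(4) = 3, d(5) = 2, d(6) = 4, d(7) = 2, d(8) = 4, d(9) = 3, d(10) = 4, d(11) = 2, d(12) = 6, d(13) = 2, d(14) = 4, d(15) = 4, d(16) = 5, d(17) = 2, d(18) = 6, d(19) = 2, d(20) = 6, d(21) = 4, d(22) = 4, d(23) = 2, d(24) = 8, d(25) = 3, d(26) = 4, d(27) = 4, d(28) = 6, d(29) = 2, d(30) = 8, d(31) = 2, d(32) = 6, d(33) = 4, d(34) = 4, d(35) = 4, d(36) = 9, d(37) = 2, d(38) = 4, d(39) = 4, d(40) = 8, d(41) = 2, d(42) = 8, d(43) = 2, d(44) = 6, d(45) = 6, d(46) = 4, d(47) = 2, d(48) = 10, d(49) = 3, d(50) = 6, d(51) = 4, d(52) = 6, d(53) = 2, d(54) = 8, d(55) = 4, d(56) = 8, d(57) = 4, d(58) = 4, d(59) = 2, d(60) = 12, d(61) = 2, d(62) = 4, d(63) = 6, d(64) = 7, d(65) = 4, d(66) = 8, d(67) = 2, d(68) = 6, d(69) = 4, d(70) = 8, d(71) = 2, d(72) = 12, d(73) = 2, d(74) = 4, d(75) = 6, d(76) = 6, d(77) = 4, d(78) = 8, d(79) = 2, d(80) = 10, d(81) = 5, d(82) = 4, d(83) = 2, d(84) = 12, d(85) = 4, d(86) = 4, d(87) = 4, d(88) = 8, d(89) = 2, d(90) = 12, d(91) = 4, d(92) = 6, d(93) = 4, d(94) = 4, d(95) = 4, d(96) = 12, d(97) = 2, d(98) = 6, d(99) = 6, d(100) = 9, d(101) = 2. Summing all 101 values: 484. (Dirichlet's divisor formula: Σ_{n ≤ x} d(n) = x ln(x) + (2γ − 1) x + O(√x). For x = 101, the asymptotic estimate is ≈ 481.72.)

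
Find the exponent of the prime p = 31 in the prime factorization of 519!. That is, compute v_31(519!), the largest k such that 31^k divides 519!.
v_31(519!) = 16

Legendre's formula: v_p(n!) = Σ_{k ≥ 1} ⌊n / p^k⌋. For p = 31, n = 519, the terms are:
  ⌊519/31^1⌋ = ⌊519/31⌋ = 16
(the next term ⌊519/31^2⌋ = 0, terminating the sum). Summing: v_31(519!) = 16 = 16.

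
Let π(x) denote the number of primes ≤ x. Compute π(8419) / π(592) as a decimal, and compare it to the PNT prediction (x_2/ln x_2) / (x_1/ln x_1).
π(8419)/π(592) = 1052/107 ≈ 9.8318;  PNT prediction ≈ 10.0442.

π(592) = 107 and π(8419) = 1052, so π(8419)/π(592) ≈ 9.8318. The PNT-predicted ratio is (8419/ln(8419)) / (592/ln(592)) ≈ 10.0442. The two agree to within a few percent, as expected.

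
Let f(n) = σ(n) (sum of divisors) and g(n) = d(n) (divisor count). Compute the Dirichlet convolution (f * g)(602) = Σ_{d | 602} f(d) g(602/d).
(σ * d)(602) = 2300

Divisors of 602: [1, 2, 7, 14, 43, 86, 301, 602]. For each d | 602:
  d = 1: σ(1) · d(602/1) = 1 · 8 = 8
  d = 2: σ(2) · d(602/2) = 3 · 4 = 12
  d = 7: σ(7) · d(602/7) = 8 · 4 = 32
  d = 14: σ(14) · d(602/14) = 24 · 2 = 48
  d = 43: σ(43) · d(602/43) = 44 · 4 = 176
  d = 86: σ(86) · d(602/86) = 132 · 2 = 264
  d = 301: σ(301) · d(602/301) = 352 · 2 = 704
  d = 602: σ(602) · d(602/602) = 1056 · 1 = 1056
Summing: (σ * d)(602) = 8 + 12 + 32 + 48 + 176 + 264 + 704 + 1056 = 2300.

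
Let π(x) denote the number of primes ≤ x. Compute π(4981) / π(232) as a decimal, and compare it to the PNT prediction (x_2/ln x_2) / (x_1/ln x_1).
π(4981)/π(232) = 666/50 ≈ 13.3200;  PNT prediction ≈ 13.7361.

π(232) = 50 and π(4981) = 666, so π(4981)/π(232) ≈ 13.3200. The PNT-predicted ratio is (4981/ln(4981)) / (232/ln(232)) ≈ 13.7361. The two agree to within a few percent, as expected.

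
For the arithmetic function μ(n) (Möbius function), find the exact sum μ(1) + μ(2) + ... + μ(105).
Σ_{n ≤ 105} μ(n) = -3

Compute μ(n) for each 1 ≤ n ≤ 105: μ(1) = 1, μ(2) = -1, μ(3) = -1, μ(4) = 0, μ(5) = -1, μ(6) = 1, μ(7) = -1, μ(8) = 0, μ(9) = 0, μ(10) = 1, μ(11) = -1, μ(12) = 0, μ(13) = -1, μ(14) = 1, μ(15) = 1, μ(16) = 0, μ(17) = -1, μ(18) = 0, μ(19) = -1, μ(20) = 0, μ(21) = 1, μ(22) = 1, μ(23) = -1, μ(24) = 0, μ(25) = 0, μ(26) = 1, μ(27) = 0, μ(28) = 0, μ(29) = -1, μ(30) = -1, μ(31) = -1, μ(32) = 0, μ(33) = 1, μ(34) = 1, μ(35) = 1, μ(36) = 0, μ(37) = -1, μ(38) = 1, μ(39) = 1, μ(40) = 0, μ(41) = -1, μ(42) = -1, μ(43) = -1, μ(44) = 0, μ(45) = 0, μ(46) = 1, μ(47) = -1, μ(48) = 0, μ(49) = 0, μ(50) = 0, μ(51) = 1, μ(52) = 0, μ(53) = -1, μ(54) = 0, μ(55) = 1, μ(56) = 0, μ(57) = 1, μ(58) = 1, μ(59) = -1, μ(60) = 0, μ(61) = -1, μ(62) = 1, μ(63) = 0, μ(64) = 0, μ(65) = 1, μ(66) = -1, μ(67) = -1, μ(68) = 0, μ(69) = 1, μ(70) = -1, μ(71) = -1, μ(72) = 0, μ(73) = -1, μ(74) = 1, μ(75) = 0, μ(76) = 0, μ(77) = 1, μ(78) = -1, μ(79) = -1, μ(80) = 0, μ(81) = 0, μ(82) = 1, μ(83) = -1, μ(84) = 0, μ(85) = 1, μ(86) = 1, μ(87) = 1, μ(88) = 0, μ(89) = -1, μ(90) = 0, μ(91) = 1, μ(92) = 0, μ(93) = 1, μ(94) = 1, μ(95) = 1, μ(96) = 0, μ(97) = -1, μ(98) = 0, μ(99) = 0, μ(100) = 0, μ(101) = -1, μ(102) = -1, μ(103) = -1, μ(104) = 0, μ(105) = -1. Summing all 105 values: -3. (Mertens function M(x) = Σ_{n ≤ x} μ(n); on average M(x) should be small (PNT ⟺ M(x) = o(x)).)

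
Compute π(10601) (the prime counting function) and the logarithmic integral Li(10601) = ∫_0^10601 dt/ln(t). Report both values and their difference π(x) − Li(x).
π(10601) = 1293;  Li(10601) ≈ 1311.18;  π(x) − Li(x) ≈ -18.18.

Direct count of primes ≤ 10601 gives π(10601) = 1293. Numerical evaluation of the logarithmic integral gives Li(10601) ≈ 1311.18. The difference π(x) − Li(x) ≈ -18.18 is typically negative for small/moderate x (Li(x) overestimates), though Littlewood's theorem shows this sign changes infinitely often.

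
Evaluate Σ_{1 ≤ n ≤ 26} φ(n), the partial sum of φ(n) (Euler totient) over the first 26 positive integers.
Σ_{n ≤ 26} φ(n) = 212

Compute φ(n) for each 1 ≤ n ≤ 26: φ(1) = 1, φ(2) = 1, φ(3) = 2, φ(4) = 2, φ(5) = 4, φ(6) = 2, φ(7) = 6, φ(8) = 4, φ(9) = 6, φ(10) = 4, φ(11) = 10, φ(12) = 4, φ(13) = 12, φ(14) = 6, φ(15) = 8, φ(16) = 8, φ(17) = 16, φ(18) = 6, φ(19) = 18, φ(20) = 8, φ(21) = 12, φ(22) = 10, φ(23) = 22, φ(24) = 8, φ(25) = 20, φ(26) = 12. Summing all 26 values: 212. (Average order: Σ_{n ≤ x} φ(n) ~ (3/π²) x². For x = 26, (3/π²)·26² ≈ 205.48.)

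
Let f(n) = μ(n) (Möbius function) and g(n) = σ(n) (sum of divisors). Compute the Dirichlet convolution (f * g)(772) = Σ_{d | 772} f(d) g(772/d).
(μ * σ)(772) = 772

Divisors of 772: [1, 2, 4, 193, 386, 772]. For each d | 772:
  d = 1: μ(1) · σ(772/1) = 1 · 1358 = 1358
  d = 2: μ(2) · σ(772/2) = -1 · 582 = -582
  d = 4: μ(4) · σ(772/4) = 0 · 194 = 0
  d = 193: μ(193) · σ(772/193) = -1 · 7 = -7
  d = 386: μ(386) · σ(772/386) = 1 · 3 = 3
  d = 772: μ(772) · σ(772/772) = 0 · 1 = 0
Summing: (μ * σ)(772) = 1358 + -582 + 0 + -7 + 3 + 0 = 772.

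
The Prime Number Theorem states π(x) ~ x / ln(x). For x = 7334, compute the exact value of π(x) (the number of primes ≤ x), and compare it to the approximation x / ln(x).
π(7334) = 935;  x/ln(x) ≈ 824.02;  relative error ≈ 11.87%.

Directly count primes up to 7334: π(7334) = 935. The PNT approximation gives 7334/ln(7334) ≈ 7334/8.90028 ≈ 824.02. Relative error (π(x) − x/ln(x)) / π(x) ≈ 11.87%; the approximation is known to undercount slightly (Li(x) is a better estimate).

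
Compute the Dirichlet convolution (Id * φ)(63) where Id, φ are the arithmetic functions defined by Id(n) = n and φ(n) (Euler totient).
(Id * φ)(63) = 273

Divisors of 63: [1, 3, 7, 9, 21, 63]. For each d | 63:
  d = 1: Id(1) · φ(63/1) = 1 · 36 = 36
  d = 3: Id(3) · φ(63/3) = 3 · 12 = 36
  d = 7: Id(7) · φ(63/7) = 7 · 6 = 42
  d = 9: Id(9) · φ(63/9) = 9 · 6 = 54
  d = 21: Id(21) · φ(63/21) = 21 · 2 = 42
  d = 63: Id(63) · φ(63/63) = 63 · 1 = 63
Summing: (Id * φ)(63) = 36 + 36 + 42 + 54 + 42 + 63 = 273.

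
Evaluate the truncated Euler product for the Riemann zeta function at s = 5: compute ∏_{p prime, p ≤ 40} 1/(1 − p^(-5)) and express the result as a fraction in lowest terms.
∏ = 132487865367718741281556988782580603348847966827605/127769623698019954360176628845208514576475652988928

The primes p ≤ 40 are [2, 3, 5, 7, 11, 13, 17, 19, 23, 29, 31, 37]. For each prime, (1 − 1/p^5)^(-1) = p^5 / (p^5 − 1). The product is (1 − 1/2^5)^(-1), (1 − 1/3^5)^(-1), (1 − 1/5^5)^(-1), (1 − 1/7^5)^(-1), (1 − 1/11^5)^(-1), (1 − 1/13^5)^(-1), (1 − 1/17^5)^(-1), (1 − 1/19^5)^(-1), (1 − 1/23^5)^(-1), (1 − 1/29^5)^(-1), (1 − 1/31^5)^(-1), (1 − 1/37^5)^(-1) = ∏ p^5 / (p^5 − 1) = 132487865367718741281556988782580603348847966827605/127769623698019954360176628845208514576475652988928.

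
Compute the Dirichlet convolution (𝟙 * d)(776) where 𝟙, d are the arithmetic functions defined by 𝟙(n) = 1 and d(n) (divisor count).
(𝟙 * d)(776) = 30

Divisors of 776: [1, 2, 4, 8, 97, 194, 388, 776]. For each d | 776:
  d = 1: 𝟙(1) · d(776/1) = 1 · 8 = 8
  d = 2: 𝟙(2) · d(776/2) = 1 · 6 = 6
  d = 4: 𝟙(4) · d(776/4) = 1 · 4 = 4
  d = 8: 𝟙(8) · d(776/8) = 1 · 2 = 2
  d = 97: 𝟙(97) · d(776/97) = 1 · 4 = 4
  d = 194: 𝟙(194) · d(776/194) = 1 · 3 = 3
  d = 388: 𝟙(388) · d(776/388) = 1 · 2 = 2
  d = 776: 𝟙(776) · d(776/776) = 1 · 1 = 1
Summing: (𝟙 * d)(776) = 8 + 6 + 4 + 2 + 4 + 3 + 2 + 1 = 30.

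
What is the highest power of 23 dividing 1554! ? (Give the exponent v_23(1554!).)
v_23(1554!) = 69

Legendre's formula: v_p(n!) = Σ_{k ≥ 1} ⌊n / p^k⌋. For p = 23, n = 1554, the terms are:
  ⌊1554/23^1⌋ = ⌊1554/23⌋ = 67
  ⌊1554/23^2⌋ = ⌊1554/529⌋ = 2
(the next term ⌊1554/23^3⌋ = 0, terminating the sum). Summing: v_23(1554!) = 67 + 2 = 69.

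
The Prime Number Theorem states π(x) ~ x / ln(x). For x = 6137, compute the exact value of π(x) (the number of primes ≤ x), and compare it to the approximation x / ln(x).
π(6137) = 800;  x/ln(x) ≈ 703.62;  relative error ≈ 12.05%.

Directly count primes up to 6137: π(6137) = 800. The PNT approximation gives 6137/ln(6137) ≈ 6137/8.72209 ≈ 703.62. Relative error (π(x) − x/ln(x)) / π(x) ≈ 12.05%; the approximation is known to undercount slightly (Li(x) is a better estimate).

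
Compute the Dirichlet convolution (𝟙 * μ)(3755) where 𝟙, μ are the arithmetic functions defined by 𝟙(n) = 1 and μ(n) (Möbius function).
(𝟙 * μ)(3755) = 0

Divisors of 3755: [1, 5, 751, 3755]. For each d | 3755:
  d = 1: 𝟙(1) · μ(3755/1) = 1 · 1 = 1
  d = 5: 𝟙(5) · μ(3755/5) = 1 · -1 = -1
  d = 751: 𝟙(751) · μ(3755/751) = 1 · -1 = -1
  d = 3755: 𝟙(3755) · μ(3755/3755) = 1 · 1 = 1
Summing: (𝟙 * μ)(3755) = 1 + -1 + -1 + 1 = 0.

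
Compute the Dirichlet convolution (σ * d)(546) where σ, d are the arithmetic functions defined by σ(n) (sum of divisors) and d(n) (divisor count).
(σ * d)(546) = 4800

Divisors of 546: [1, 2, 3, 6, 7, 13, 14, 21, 26, 39, 42, 78, 91, 182, 273, 546]. For each d | 546:
  d = 1: σ(1) · d(546/1) = 1 · 16 = 16
  d = 2: σ(2) · d(546/2) = 3 · 8 = 24
  d = 3: σ(3) · d(546/3) = 4 · 8 = 32
  d = 6: σ(6) · d(546/6) = 12 · 4 = 48
  d = 7: σ(7) · d(546/7) = 8 · 8 = 64
  d = 13: σ(13) · d(546/13) = 14 · 8 = 112
  d = 14: σ(14) · d(546/14) = 24 · 4 = 96
  d = 21: σ(21) · d(546/21) = 32 · 4 = 128
  d = 26: σ(26) · d(546/26) = 42 · 4 = 168
  d = 39: σ(39) · d(546/39) = 56 · 4 = 224
  d = 42: σ(42) · d(546/42) = 96 · 2 = 192
  d = 78: σ(78) · d(546/78) = 168 · 2 = 336
  d = 91: σ(91) · d(546/91) = 112 · 4 = 448
  d = 182: σ(182) · d(546/182) = 336 · 2 = 672
  d = 273: σ(273) · d(546/273) = 448 · 2 = 896
  d = 546: σ(546) · d(546/546) = 1344 · 1 = 1344
Summing: (σ * d)(546) = 16 + 24 + 32 + 48 + 64 + 112 + 96 + 128 + 168 + 224 + 192 + 336 + 448 + 672 + 896 + 1344 = 4800.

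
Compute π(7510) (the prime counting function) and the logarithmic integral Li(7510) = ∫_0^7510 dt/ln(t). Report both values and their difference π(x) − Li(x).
π(7510) = 951;  Li(7510) ≈ 971.70;  π(x) − Li(x) ≈ -20.70.

Direct count of primes ≤ 7510 gives π(7510) = 951. Numerical evaluation of the logarithmic integral gives Li(7510) ≈ 971.70. The difference π(x) − Li(x) ≈ -20.70 is typically negative for small/moderate x (Li(x) overestimates), though Littlewood's theorem shows this sign changes infinitely often.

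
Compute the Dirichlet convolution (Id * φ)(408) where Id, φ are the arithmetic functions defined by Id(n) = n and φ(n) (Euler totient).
(Id * φ)(408) = 3300

Divisors of 408: [1, 2, 3, 4, 6, 8, 12, 17, 24, 34, 51, 68, 102, 136, 204, 408]. For each d | 408:
  d = 1: Id(1) · φ(408/1) = 1 · 128 = 128
  d = 2: Id(2) · φ(408/2) = 2 · 64 = 128
  d = 3: Id(3) · φ(408/3) = 3 · 64 = 192
  d = 4: Id(4) · φ(408/4) = 4 · 32 = 128
  d = 6: Id(6) · φ(408/6) = 6 · 32 = 192
  d = 8: Id(8) · φ(408/8) = 8 · 32 = 256
  d = 12: Id(12) · φ(408/12) = 12 · 16 = 192
  d = 17: Id(17) · φ(408/17) = 17 · 8 = 136
  d = 24: Id(24) · φ(408/24) = 24 · 16 = 384
  d = 34: Id(34) · φ(408/34) = 34 · 4 = 136
  d = 51: Id(51) · φ(408/51) = 51 · 4 = 204
  d = 68: Id(68) · φ(408/68) = 68 · 2 = 136
  d = 102: Id(102) · φ(408/102) = 102 · 2 = 204
  d = 136: Id(136) · φ(408/136) = 136 · 2 = 272
  d = 204: Id(204) · φ(408/204) = 204 · 1 = 204
  d = 408: Id(408) · φ(408/408) = 408 · 1 = 408
Summing: (Id * φ)(408) = 128 + 128 + 192 + 128 + 192 + 256 + 192 + 136 + 384 + 136 + 204 + 136 + 204 + 272 + 204 + 408 = 3300.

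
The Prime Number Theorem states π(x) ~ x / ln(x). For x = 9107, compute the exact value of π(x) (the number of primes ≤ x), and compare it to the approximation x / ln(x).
π(9107) = 1129;  x/ln(x) ≈ 998.93;  relative error ≈ 11.52%.

Directly count primes up to 9107: π(9107) = 1129. The PNT approximation gives 9107/ln(9107) ≈ 9107/9.11680 ≈ 998.93. Relative error (π(x) − x/ln(x)) / π(x) ≈ 11.52%; the approximation is known to undercount slightly (Li(x) is a better estimate).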